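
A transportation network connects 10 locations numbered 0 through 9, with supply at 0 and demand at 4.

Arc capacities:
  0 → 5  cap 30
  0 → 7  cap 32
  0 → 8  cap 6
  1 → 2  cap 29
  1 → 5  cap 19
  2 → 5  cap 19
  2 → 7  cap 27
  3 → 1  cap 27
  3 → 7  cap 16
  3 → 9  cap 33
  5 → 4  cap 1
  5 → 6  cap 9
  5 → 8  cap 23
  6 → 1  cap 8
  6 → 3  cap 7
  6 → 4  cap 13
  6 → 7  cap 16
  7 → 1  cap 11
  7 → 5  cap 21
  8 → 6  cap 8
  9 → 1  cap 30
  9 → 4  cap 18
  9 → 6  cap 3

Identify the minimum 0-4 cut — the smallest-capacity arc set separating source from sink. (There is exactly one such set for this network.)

augment #1: 0→5→4 push 1
augment #2: 0→5→6→4 push 9
augment #3: 0→8→6→4 push 4
augment #4: 0→8→6→3→9→4 push 2
augment #5: 0→5→8→6→3→9→4 push 2
max flow = 18; residual-reachable set from 0 gives S-side
cut edges (S→T): {(5,4), (5,6), (8,6)} total cap 18

Min-cut arcs: {(5,4), (5,6), (8,6)} (total capacity 18)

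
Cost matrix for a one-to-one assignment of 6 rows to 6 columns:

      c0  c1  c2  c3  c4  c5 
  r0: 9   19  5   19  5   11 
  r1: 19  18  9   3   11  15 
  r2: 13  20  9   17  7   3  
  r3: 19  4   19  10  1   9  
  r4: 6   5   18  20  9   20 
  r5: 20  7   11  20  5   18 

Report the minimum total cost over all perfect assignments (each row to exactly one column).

optimal assignment: row0→col2 (cost 5), row1→col3 (cost 3), row2→col5 (cost 3), row3→col4 (cost 1), row4→col0 (cost 6), row5→col1 (cost 7)
total = 5 + 3 + 3 + 1 + 6 + 7 = 25

Minimum assignment cost: 25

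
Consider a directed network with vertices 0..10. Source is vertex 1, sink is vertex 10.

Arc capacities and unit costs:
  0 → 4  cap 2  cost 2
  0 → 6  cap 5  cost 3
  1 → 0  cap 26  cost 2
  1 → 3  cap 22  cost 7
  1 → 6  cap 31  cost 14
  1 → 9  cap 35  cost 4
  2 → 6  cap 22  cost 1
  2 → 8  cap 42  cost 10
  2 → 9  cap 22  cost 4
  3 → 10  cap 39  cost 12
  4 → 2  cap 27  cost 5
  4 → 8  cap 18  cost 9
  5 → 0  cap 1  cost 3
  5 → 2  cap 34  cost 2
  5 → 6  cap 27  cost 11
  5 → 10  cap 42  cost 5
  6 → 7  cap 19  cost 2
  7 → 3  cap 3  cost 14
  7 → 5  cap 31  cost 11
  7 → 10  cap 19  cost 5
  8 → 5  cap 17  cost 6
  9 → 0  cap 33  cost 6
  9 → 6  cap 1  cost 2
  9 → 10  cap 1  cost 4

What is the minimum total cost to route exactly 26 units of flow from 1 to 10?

shortest-cost path #1: 1→9→10 push 1 @ unit cost 8 (adds 8)
shortest-cost path #2: 1→0→6→7→10 push 5 @ unit cost 12 (adds 60)
shortest-cost path #3: 1→9→6→7→10 push 1 @ unit cost 13 (adds 13)
shortest-cost path #4: 1→0→4→2→6→7→10 push 2 @ unit cost 17 (adds 34)
shortest-cost path #5: 1→3→10 push 17 @ unit cost 19 (adds 323)
total cost = 438

Minimum cost for 26 units: 438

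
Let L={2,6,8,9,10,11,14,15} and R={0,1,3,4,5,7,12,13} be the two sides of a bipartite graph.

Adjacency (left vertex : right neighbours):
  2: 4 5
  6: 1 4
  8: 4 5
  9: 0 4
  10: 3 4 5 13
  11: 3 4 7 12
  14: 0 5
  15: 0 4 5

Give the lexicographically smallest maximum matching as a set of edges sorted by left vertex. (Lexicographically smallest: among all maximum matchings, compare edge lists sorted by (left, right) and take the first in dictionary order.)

Lex-smallest maximum matching: {(2,4), (6,1), (8,5), (9,0), (10,3), (11,7)}

|M| = 6 (so the lex-smallest maximum matching has 6 edges)
process left vertices in ascending order; for each, take the smallest-labelled available neighbour that still permits 6 edges overall, or leave it unmatched if none does
lex-smallest matching: {2-4, 6-1, 8-5, 9-0, 10-3, 11-7}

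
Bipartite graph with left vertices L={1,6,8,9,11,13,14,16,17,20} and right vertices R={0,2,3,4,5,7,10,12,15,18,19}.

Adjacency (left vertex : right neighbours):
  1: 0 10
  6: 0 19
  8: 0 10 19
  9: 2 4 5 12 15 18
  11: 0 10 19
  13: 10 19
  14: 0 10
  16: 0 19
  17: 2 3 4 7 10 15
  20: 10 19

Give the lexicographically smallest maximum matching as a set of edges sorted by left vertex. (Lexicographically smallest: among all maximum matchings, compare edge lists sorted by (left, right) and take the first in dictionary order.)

Lex-smallest maximum matching: {(1,0), (6,19), (8,10), (9,2), (17,3)}

|M| = 5 (so the lex-smallest maximum matching has 5 edges)
process left vertices in ascending order; for each, take the smallest-labelled available neighbour that still permits 5 edges overall, or leave it unmatched if none does
lex-smallest matching: {1-0, 6-19, 8-10, 9-2, 17-3}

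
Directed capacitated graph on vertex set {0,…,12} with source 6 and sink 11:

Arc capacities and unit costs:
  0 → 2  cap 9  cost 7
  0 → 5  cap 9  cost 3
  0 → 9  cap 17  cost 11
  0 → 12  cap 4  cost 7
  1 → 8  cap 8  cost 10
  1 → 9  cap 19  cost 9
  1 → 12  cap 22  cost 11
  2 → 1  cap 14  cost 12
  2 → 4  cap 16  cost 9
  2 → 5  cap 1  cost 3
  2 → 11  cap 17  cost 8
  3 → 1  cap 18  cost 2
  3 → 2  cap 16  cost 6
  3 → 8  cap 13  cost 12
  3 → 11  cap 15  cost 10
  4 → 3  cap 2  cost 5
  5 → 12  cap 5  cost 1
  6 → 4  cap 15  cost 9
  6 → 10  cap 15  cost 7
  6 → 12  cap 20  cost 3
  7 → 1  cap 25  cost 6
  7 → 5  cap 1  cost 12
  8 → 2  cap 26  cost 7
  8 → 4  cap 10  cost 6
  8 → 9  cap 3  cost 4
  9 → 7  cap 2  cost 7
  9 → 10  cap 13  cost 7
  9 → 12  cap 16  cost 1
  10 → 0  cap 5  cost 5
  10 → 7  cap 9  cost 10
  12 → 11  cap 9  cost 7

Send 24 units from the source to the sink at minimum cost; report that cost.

Minimum cost for 24 units: 657

shortest-cost path #1: 6→12→11 push 9 @ unit cost 10 (adds 90)
shortest-cost path #2: 6→4→3→11 push 2 @ unit cost 24 (adds 48)
shortest-cost path #3: 6→10→0→2→11 push 5 @ unit cost 27 (adds 135)
shortest-cost path #4: 6→10→7→1→8→2→11 push 8 @ unit cost 48 (adds 384)
total cost = 657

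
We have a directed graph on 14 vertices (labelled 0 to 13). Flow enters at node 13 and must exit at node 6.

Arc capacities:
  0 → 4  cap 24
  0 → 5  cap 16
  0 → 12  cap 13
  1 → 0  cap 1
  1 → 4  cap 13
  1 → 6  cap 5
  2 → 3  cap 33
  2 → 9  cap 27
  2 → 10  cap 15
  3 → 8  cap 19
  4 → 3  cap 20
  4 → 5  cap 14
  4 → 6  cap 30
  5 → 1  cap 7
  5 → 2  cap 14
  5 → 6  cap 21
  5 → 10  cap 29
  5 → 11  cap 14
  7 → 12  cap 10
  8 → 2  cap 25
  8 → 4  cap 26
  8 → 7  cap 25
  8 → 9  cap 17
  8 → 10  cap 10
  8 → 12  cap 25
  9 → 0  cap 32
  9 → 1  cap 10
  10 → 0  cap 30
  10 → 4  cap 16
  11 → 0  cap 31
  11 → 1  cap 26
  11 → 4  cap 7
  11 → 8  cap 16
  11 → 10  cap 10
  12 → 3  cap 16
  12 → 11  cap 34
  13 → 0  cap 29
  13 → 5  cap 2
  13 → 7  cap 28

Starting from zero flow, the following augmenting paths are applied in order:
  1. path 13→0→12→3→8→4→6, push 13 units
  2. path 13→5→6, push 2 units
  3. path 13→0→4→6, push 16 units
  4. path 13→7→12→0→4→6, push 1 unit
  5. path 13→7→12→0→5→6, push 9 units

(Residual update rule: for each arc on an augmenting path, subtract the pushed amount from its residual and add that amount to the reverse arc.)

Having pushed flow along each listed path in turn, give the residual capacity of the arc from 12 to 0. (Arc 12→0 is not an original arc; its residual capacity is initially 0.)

Residual capacity of (12,0): 3

after path 1 (13→0→12→3→8→4→6, push 13): res(12,0)=13
after path 2 (13→5→6, push 2): res(12,0)=13
after path 3 (13→0→4→6, push 16): res(12,0)=13
after path 4 (13→7→12→0→4→6, push 1): res(12,0)=12
after path 5 (13→7→12→0→5→6, push 9): res(12,0)=3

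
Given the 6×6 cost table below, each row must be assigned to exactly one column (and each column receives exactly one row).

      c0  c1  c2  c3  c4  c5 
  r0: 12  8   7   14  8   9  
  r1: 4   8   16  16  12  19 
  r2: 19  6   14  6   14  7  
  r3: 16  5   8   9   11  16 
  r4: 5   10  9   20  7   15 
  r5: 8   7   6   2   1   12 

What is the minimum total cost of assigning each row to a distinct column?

Minimum assignment cost: 32

optimal assignment: row0→col2 (cost 7), row1→col0 (cost 4), row2→col5 (cost 7), row3→col1 (cost 5), row4→col4 (cost 7), row5→col3 (cost 2)
total = 7 + 4 + 7 + 5 + 7 + 2 = 32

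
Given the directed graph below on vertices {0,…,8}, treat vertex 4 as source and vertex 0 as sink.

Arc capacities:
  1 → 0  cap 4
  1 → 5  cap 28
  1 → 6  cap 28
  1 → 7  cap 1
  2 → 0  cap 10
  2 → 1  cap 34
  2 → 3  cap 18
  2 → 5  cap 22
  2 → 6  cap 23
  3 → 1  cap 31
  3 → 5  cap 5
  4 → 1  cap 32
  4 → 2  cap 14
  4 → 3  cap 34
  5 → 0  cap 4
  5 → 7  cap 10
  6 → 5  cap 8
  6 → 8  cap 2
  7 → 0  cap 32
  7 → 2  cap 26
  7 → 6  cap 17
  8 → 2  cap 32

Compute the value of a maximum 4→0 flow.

augment #1: 4→1→0 bottleneck 4, total now 4
augment #2: 4→2→0 bottleneck 10, total now 14
augment #3: 4→1→5→0 bottleneck 4, total now 18
augment #4: 4→1→7→0 bottleneck 1, total now 19
augment #5: 4→1→5→7→0 bottleneck 10, total now 29

Maximum flow value: 29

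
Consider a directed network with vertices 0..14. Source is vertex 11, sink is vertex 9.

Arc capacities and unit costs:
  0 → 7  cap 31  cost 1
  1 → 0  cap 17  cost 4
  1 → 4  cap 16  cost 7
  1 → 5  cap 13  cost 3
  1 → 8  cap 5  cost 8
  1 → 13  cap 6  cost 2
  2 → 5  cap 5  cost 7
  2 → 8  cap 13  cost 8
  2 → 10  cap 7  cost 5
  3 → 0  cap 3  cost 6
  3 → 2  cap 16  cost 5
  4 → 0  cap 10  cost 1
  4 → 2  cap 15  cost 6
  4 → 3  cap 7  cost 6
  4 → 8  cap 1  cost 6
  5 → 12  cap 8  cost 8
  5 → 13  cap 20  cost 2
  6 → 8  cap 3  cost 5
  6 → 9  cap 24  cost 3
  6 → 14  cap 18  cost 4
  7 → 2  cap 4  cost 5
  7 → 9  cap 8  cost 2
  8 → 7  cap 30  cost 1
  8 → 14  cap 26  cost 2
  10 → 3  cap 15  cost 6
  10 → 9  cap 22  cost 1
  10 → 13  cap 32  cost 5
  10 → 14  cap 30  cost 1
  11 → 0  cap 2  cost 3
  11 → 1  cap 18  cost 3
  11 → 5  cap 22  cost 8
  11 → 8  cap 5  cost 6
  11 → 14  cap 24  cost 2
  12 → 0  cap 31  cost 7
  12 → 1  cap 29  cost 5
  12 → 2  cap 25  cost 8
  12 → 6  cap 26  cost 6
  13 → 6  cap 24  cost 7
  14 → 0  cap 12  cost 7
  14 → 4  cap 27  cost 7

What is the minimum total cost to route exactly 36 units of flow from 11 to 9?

shortest-cost path #1: 11→0→7→9 push 2 @ unit cost 6 (adds 12)
shortest-cost path #2: 11→8→7→9 push 5 @ unit cost 9 (adds 45)
shortest-cost path #3: 11→1→0→7→9 push 1 @ unit cost 10 (adds 10)
shortest-cost path #4: 11→1→13→6→9 push 6 @ unit cost 15 (adds 90)
shortest-cost path #5: 11→1→5→13→6→9 push 11 @ unit cost 18 (adds 198)
shortest-cost path #6: 11→5→13→6→9 push 7 @ unit cost 20 (adds 140)
shortest-cost path #7: 11→14→4→2→10→9 push 4 @ unit cost 21 (adds 84)
total cost = 579

Minimum cost for 36 units: 579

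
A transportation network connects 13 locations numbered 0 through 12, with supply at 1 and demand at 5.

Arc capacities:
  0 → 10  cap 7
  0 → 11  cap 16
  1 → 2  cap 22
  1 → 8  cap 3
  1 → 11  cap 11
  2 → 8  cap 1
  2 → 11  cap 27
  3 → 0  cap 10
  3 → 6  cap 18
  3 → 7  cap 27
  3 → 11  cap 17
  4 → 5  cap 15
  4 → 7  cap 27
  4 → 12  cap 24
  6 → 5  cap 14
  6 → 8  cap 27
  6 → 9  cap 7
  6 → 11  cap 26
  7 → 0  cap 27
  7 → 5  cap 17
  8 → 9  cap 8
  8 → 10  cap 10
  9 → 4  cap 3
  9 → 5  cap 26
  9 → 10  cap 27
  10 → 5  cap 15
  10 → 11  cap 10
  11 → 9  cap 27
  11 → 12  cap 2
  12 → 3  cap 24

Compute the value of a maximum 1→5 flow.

Maximum flow value: 33

augment #1: 1→8→9→5 bottleneck 3, total now 3
augment #2: 1→11→9→5 bottleneck 11, total now 14
augment #3: 1→2→8→9→5 bottleneck 1, total now 15
augment #4: 1→2→11→9→5 bottleneck 11, total now 26
augment #5: 1→2→11→9→4→5 bottleneck 3, total now 29
augment #6: 1→2→11→9→10→5 bottleneck 2, total now 31
augment #7: 1→2→11→12→3→6→5 bottleneck 2, total now 33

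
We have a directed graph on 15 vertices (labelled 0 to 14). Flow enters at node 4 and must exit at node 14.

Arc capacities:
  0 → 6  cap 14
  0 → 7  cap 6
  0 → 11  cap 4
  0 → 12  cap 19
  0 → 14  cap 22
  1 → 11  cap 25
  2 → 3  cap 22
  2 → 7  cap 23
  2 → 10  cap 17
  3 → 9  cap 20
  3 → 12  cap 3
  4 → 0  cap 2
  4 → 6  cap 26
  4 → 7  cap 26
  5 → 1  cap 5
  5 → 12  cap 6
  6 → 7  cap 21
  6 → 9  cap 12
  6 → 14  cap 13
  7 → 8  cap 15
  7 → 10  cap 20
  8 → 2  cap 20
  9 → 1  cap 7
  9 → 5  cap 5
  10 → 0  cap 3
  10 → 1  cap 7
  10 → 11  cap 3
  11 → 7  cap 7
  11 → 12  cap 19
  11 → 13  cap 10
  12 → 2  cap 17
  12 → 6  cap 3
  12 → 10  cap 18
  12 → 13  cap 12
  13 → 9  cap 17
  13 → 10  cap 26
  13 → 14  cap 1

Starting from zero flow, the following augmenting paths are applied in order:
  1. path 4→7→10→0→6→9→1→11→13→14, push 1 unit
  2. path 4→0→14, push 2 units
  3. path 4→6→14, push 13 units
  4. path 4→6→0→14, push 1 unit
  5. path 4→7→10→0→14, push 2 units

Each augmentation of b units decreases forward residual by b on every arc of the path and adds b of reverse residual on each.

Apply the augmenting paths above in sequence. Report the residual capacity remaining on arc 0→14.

Residual capacity of (0,14): 17

after path 1 (4→7→10→0→6→9→1→11→13→14, push 1): res(0,14)=22
after path 2 (4→0→14, push 2): res(0,14)=20
after path 3 (4→6→14, push 13): res(0,14)=20
after path 4 (4→6→0→14, push 1): res(0,14)=19
after path 5 (4→7→10→0→14, push 2): res(0,14)=17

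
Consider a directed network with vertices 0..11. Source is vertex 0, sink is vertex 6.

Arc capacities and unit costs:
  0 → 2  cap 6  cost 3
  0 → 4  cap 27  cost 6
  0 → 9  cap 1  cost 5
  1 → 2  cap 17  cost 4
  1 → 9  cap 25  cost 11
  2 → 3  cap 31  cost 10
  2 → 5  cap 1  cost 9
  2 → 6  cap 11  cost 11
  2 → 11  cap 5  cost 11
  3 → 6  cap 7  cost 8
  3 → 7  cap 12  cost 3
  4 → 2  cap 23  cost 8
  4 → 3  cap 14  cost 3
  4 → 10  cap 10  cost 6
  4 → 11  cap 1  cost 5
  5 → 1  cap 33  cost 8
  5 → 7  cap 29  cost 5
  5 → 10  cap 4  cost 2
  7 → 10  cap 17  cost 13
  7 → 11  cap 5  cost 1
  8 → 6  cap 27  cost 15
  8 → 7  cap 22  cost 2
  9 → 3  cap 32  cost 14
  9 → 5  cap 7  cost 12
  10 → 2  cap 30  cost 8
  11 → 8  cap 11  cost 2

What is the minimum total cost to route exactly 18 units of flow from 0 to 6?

Minimum cost for 18 units: 328

shortest-cost path #1: 0→2→6 push 6 @ unit cost 14 (adds 84)
shortest-cost path #2: 0→4→3→6 push 7 @ unit cost 17 (adds 119)
shortest-cost path #3: 0→4→2→6 push 5 @ unit cost 25 (adds 125)
total cost = 328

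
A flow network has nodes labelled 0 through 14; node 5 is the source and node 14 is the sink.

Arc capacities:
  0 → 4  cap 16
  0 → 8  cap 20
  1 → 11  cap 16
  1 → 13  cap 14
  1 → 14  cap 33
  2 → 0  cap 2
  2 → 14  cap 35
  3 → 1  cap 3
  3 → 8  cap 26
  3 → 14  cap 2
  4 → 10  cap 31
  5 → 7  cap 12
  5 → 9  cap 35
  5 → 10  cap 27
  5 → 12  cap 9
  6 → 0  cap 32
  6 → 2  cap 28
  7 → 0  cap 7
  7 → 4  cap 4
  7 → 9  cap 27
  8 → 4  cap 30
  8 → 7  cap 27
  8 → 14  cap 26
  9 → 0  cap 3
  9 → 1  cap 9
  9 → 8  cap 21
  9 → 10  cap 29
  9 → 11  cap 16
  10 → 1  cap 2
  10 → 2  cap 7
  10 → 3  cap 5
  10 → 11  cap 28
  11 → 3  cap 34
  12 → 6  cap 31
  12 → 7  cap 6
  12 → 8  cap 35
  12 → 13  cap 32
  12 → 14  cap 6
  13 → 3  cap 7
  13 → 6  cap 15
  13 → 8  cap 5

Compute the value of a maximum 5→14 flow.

Maximum flow value: 58

augment #1: 5→12→14 bottleneck 6, total now 6
augment #2: 5→9→1→14 bottleneck 9, total now 15
augment #3: 5→9→8→14 bottleneck 21, total now 36
augment #4: 5→10→1→14 bottleneck 2, total now 38
augment #5: 5→10→2→14 bottleneck 7, total now 45
augment #6: 5→10→3→14 bottleneck 2, total now 47
augment #7: 5→12→8→14 bottleneck 3, total now 50
augment #8: 5→7→0→8→14 bottleneck 2, total now 52
augment #9: 5→10→3→1→14 bottleneck 3, total now 55
augment #10: 5→7→0→8→12→6→2→14 bottleneck 3, total now 58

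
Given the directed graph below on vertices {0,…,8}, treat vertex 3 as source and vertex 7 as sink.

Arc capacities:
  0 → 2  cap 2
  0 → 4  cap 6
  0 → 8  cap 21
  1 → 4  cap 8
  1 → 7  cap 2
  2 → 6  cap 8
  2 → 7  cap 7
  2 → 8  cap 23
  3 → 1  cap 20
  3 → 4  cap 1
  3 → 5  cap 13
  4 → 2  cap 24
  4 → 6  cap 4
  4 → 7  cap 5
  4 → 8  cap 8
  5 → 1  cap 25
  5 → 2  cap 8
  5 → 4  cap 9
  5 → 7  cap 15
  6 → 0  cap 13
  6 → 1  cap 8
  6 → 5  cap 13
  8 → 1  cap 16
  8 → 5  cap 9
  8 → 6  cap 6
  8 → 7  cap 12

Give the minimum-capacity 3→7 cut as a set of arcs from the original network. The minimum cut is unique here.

Min-cut arcs: {(1,4), (1,7), (3,4), (3,5)} (total capacity 24)

augment #1: 3→1→7 push 2
augment #2: 3→4→7 push 1
augment #3: 3→5→7 push 13
augment #4: 3→1→4→7 push 4
augment #5: 3→1→4→2→7 push 4
max flow = 24; residual-reachable set from 3 gives S-side
cut edges (S→T): {(1,4), (1,7), (3,4), (3,5)} total cap 24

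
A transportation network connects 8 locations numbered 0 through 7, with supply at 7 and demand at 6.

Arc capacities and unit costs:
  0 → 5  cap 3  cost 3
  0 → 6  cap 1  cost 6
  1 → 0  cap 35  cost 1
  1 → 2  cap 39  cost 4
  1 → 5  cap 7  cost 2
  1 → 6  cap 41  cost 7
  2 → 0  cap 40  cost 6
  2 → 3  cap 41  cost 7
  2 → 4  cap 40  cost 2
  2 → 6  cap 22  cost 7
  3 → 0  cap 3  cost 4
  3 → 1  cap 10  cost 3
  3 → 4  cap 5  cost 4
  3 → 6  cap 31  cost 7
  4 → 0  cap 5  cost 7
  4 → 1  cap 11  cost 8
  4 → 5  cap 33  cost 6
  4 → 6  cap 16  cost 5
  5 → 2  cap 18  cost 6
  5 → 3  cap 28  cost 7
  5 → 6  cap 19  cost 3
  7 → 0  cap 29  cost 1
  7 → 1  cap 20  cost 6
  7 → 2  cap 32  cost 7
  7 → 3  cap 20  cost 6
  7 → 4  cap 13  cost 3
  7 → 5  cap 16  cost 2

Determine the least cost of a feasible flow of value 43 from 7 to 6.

shortest-cost path #1: 7→5→6 push 16 @ unit cost 5 (adds 80)
shortest-cost path #2: 7→0→6 push 1 @ unit cost 7 (adds 7)
shortest-cost path #3: 7→0→5→6 push 3 @ unit cost 7 (adds 21)
shortest-cost path #4: 7→4→6 push 13 @ unit cost 8 (adds 104)
shortest-cost path #5: 7→1→6 push 10 @ unit cost 13 (adds 130)
total cost = 342

Minimum cost for 43 units: 342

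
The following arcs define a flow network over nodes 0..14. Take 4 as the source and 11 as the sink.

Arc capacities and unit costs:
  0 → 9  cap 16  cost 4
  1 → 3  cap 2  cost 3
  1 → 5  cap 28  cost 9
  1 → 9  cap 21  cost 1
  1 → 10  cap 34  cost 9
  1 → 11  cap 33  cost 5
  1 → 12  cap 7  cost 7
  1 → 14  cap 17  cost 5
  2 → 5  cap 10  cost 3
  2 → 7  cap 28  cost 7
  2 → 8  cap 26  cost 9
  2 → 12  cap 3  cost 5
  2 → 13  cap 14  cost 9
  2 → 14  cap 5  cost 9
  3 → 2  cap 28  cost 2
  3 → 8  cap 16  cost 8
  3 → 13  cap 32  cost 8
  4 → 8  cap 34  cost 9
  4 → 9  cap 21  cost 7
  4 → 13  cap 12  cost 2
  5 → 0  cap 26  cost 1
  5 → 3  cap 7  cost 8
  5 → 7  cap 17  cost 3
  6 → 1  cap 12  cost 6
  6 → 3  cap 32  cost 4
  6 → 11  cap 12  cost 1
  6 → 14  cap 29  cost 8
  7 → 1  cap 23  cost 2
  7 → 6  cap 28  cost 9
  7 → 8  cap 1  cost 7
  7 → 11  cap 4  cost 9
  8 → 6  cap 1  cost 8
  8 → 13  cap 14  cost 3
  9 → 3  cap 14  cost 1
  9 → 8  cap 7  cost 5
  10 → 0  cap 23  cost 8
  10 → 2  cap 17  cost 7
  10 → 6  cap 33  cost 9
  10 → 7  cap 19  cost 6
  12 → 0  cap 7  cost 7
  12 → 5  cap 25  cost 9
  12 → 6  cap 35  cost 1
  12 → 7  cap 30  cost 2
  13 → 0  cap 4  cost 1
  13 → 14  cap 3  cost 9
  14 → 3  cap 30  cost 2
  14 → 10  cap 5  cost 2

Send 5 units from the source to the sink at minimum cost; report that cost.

Minimum cost for 5 units: 92

shortest-cost path #1: 4→9→3→2→12→6→11 push 3 @ unit cost 17 (adds 51)
shortest-cost path #2: 4→8→6→11 push 1 @ unit cost 18 (adds 18)
shortest-cost path #3: 4→13→14→10→6→11 push 1 @ unit cost 23 (adds 23)
total cost = 92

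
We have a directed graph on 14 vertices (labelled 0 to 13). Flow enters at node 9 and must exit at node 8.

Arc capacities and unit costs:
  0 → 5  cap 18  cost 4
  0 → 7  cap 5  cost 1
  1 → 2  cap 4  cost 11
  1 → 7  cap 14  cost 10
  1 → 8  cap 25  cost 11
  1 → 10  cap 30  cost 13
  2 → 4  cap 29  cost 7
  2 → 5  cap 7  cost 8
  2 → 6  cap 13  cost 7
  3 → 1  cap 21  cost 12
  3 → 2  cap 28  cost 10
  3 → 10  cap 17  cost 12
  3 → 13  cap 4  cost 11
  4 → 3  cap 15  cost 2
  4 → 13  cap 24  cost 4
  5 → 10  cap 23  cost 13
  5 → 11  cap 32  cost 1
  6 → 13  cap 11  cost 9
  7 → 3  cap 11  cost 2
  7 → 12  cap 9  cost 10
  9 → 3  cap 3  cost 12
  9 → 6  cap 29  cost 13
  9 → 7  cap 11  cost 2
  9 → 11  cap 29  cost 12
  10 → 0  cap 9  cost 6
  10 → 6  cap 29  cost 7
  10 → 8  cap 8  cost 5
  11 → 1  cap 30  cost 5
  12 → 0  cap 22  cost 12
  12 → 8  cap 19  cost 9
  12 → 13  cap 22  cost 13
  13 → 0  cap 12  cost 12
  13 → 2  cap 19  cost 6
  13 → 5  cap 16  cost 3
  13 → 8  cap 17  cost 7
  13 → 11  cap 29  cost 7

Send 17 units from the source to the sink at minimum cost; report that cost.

shortest-cost path #1: 9→7→12→8 push 9 @ unit cost 21 (adds 189)
shortest-cost path #2: 9→7→3→10→8 push 2 @ unit cost 21 (adds 42)
shortest-cost path #3: 9→11→1→8 push 6 @ unit cost 28 (adds 168)
total cost = 399

Minimum cost for 17 units: 399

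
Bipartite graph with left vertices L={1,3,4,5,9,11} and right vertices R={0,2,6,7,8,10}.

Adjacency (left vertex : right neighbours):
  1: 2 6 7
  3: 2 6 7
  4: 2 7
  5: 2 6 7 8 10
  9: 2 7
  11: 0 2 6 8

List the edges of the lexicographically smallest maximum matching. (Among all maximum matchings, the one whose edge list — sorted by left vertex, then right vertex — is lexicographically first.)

|M| = 5 (so the lex-smallest maximum matching has 5 edges)
process left vertices in ascending order; for each, take the smallest-labelled available neighbour that still permits 5 edges overall, or leave it unmatched if none does
lex-smallest matching: {1-2, 3-6, 4-7, 5-8, 11-0}

Lex-smallest maximum matching: {(1,2), (3,6), (4,7), (5,8), (11,0)}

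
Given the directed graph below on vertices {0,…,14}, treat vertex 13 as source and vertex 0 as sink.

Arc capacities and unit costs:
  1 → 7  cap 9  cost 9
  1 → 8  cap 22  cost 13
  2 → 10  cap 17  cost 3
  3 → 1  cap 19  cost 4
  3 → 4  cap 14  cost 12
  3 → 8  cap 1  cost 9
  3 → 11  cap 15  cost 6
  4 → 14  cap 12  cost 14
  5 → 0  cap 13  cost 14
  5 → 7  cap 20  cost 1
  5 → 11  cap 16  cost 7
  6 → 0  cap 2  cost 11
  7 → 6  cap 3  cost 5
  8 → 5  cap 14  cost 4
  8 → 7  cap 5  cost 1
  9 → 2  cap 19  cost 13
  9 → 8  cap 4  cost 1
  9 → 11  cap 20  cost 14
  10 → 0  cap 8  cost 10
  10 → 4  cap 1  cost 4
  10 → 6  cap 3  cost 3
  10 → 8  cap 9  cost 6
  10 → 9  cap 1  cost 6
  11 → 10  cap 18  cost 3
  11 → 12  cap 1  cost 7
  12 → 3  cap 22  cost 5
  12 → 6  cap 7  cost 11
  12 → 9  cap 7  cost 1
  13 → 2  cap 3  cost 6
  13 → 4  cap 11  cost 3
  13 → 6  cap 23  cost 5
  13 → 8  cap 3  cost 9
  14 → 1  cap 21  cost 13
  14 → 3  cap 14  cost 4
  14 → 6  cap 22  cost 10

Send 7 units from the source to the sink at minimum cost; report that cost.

shortest-cost path #1: 13→6→0 push 2 @ unit cost 16 (adds 32)
shortest-cost path #2: 13→2→10→0 push 3 @ unit cost 19 (adds 57)
shortest-cost path #3: 13→8→5→0 push 2 @ unit cost 27 (adds 54)
total cost = 143

Minimum cost for 7 units: 143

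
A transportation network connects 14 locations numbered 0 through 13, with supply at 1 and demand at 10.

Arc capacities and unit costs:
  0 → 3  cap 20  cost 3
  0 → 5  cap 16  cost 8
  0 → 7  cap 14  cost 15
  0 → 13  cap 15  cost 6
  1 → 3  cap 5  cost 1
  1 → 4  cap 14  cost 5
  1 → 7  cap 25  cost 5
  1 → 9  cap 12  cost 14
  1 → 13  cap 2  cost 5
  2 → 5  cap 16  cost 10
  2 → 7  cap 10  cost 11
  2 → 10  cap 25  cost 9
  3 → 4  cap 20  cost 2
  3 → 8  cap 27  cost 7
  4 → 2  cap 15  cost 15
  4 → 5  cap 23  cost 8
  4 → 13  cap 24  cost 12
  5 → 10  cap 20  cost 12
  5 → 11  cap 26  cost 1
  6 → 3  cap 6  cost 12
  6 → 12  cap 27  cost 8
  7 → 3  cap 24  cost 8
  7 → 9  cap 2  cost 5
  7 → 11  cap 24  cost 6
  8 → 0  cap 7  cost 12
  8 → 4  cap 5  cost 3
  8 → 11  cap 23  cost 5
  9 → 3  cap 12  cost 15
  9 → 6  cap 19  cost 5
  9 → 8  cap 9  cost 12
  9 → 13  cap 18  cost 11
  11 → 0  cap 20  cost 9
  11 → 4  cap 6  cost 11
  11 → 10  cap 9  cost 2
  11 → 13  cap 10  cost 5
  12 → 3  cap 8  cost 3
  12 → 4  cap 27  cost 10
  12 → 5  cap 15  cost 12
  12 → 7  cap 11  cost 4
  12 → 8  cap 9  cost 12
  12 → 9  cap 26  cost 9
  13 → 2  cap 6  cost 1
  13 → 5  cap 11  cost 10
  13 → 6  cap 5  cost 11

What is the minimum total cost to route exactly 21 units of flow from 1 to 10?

Minimum cost for 21 units: 387

shortest-cost path #1: 1→7→11→10 push 9 @ unit cost 13 (adds 117)
shortest-cost path #2: 1→13→2→10 push 2 @ unit cost 15 (adds 30)
shortest-cost path #3: 1→3→4→5→10 push 5 @ unit cost 23 (adds 115)
shortest-cost path #4: 1→4→5→10 push 5 @ unit cost 25 (adds 125)
total cost = 387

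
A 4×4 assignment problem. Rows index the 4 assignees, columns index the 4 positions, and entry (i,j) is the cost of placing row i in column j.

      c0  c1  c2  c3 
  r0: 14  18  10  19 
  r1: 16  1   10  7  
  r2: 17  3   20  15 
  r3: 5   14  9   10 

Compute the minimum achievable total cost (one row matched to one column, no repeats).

optimal assignment: row0→col2 (cost 10), row1→col3 (cost 7), row2→col1 (cost 3), row3→col0 (cost 5)
total = 10 + 7 + 3 + 5 = 25

Minimum assignment cost: 25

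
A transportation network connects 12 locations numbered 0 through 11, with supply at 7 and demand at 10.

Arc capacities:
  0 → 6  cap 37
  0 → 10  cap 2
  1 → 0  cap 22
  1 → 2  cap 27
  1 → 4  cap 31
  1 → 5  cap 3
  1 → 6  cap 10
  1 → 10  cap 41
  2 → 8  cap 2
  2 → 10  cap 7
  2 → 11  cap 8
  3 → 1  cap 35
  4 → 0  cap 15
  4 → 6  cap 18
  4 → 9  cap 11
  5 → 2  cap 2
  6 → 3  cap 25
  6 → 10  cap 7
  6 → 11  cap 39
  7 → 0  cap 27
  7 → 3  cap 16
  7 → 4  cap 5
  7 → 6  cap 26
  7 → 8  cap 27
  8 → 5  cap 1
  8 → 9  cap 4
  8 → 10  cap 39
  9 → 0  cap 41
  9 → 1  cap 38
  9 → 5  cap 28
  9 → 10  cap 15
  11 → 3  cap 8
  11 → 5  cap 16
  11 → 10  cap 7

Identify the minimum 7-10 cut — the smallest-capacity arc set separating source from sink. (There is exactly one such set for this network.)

augment #1: 7→0→10 push 2
augment #2: 7→6→10 push 7
augment #3: 7→8→10 push 27
augment #4: 7→3→1→10 push 16
augment #5: 7→4→9→10 push 5
augment #6: 7→6→11→10 push 7
augment #7: 7→6→3→1→10 push 12
augment #8: 7→0→6→3→1→10 push 7
augment #9: 7→0→6→11→5→2→10 push 2
max flow = 85; residual-reachable set from 7 gives S-side
cut edges (S→T): {(0,10), (3,1), (5,2), (6,10), (7,4), (7,8), (11,10)} total cap 85

Min-cut arcs: {(0,10), (3,1), (5,2), (6,10), (7,4), (7,8), (11,10)} (total capacity 85)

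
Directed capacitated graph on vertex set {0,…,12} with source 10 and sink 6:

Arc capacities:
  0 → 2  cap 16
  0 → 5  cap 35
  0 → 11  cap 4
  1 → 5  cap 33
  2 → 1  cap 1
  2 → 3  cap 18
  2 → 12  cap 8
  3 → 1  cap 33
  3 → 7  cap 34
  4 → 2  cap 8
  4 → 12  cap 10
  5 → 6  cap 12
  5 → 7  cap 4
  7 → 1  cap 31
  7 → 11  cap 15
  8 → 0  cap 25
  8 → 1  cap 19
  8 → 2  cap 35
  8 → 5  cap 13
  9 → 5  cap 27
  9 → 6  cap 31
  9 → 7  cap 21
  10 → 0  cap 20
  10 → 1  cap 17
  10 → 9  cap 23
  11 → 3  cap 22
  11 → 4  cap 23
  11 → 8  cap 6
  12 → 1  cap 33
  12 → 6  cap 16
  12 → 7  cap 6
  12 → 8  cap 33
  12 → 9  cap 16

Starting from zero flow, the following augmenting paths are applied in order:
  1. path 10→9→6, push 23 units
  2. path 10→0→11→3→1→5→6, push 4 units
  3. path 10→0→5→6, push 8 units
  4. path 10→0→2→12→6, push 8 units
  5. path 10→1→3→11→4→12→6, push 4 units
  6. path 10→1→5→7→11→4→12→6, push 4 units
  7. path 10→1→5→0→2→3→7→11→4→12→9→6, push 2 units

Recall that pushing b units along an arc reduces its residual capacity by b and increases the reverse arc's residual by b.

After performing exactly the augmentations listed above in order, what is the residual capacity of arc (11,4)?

after path 1 (10→9→6, push 23): res(11,4)=23
after path 2 (10→0→11→3→1→5→6, push 4): res(11,4)=23
after path 3 (10→0→5→6, push 8): res(11,4)=23
after path 4 (10→0→2→12→6, push 8): res(11,4)=23
after path 5 (10→1→3→11→4→12→6, push 4): res(11,4)=19
after path 6 (10→1→5→7→11→4→12→6, push 4): res(11,4)=15
after path 7 (10→1→5→0→2→3→7→11→4→12→9→6, push 2): res(11,4)=13

Residual capacity of (11,4): 13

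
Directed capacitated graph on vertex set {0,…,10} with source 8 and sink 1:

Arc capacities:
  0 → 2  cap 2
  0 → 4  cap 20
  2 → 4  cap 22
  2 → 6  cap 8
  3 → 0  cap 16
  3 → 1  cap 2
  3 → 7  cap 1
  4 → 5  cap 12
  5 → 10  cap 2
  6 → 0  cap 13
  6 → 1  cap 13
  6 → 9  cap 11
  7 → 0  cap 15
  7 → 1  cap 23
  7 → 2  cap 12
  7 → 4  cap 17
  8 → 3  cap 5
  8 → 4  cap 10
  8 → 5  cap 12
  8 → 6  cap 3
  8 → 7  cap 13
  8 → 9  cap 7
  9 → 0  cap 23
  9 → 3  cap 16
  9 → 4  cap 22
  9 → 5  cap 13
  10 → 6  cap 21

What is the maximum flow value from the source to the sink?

augment #1: 8→3→1 bottleneck 2, total now 2
augment #2: 8→6→1 bottleneck 3, total now 5
augment #3: 8→7→1 bottleneck 13, total now 18
augment #4: 8→3→7→1 bottleneck 1, total now 19
augment #5: 8→5→10→6→1 bottleneck 2, total now 21
augment #6: 8→3→0→2→6→1 bottleneck 2, total now 23

Maximum flow value: 23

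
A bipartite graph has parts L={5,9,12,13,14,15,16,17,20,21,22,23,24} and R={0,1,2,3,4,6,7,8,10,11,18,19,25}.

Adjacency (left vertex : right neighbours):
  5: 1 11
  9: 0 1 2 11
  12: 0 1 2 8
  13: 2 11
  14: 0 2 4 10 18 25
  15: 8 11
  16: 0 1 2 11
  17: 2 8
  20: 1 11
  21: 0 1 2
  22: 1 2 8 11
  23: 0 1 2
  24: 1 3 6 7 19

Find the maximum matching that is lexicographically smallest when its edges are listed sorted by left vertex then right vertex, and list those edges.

|M| = 7 (so the lex-smallest maximum matching has 7 edges)
process left vertices in ascending order; for each, take the smallest-labelled available neighbour that still permits 7 edges overall, or leave it unmatched if none does
lex-smallest matching: {5-1, 9-0, 12-2, 13-11, 14-4, 15-8, 24-3}

Lex-smallest maximum matching: {(5,1), (9,0), (12,2), (13,11), (14,4), (15,8), (24,3)}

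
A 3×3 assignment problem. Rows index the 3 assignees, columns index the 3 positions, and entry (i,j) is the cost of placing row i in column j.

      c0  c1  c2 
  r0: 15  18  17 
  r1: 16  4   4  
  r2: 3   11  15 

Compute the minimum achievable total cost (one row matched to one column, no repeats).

optimal assignment: row0→col2 (cost 17), row1→col1 (cost 4), row2→col0 (cost 3)
total = 17 + 4 + 3 = 24

Minimum assignment cost: 24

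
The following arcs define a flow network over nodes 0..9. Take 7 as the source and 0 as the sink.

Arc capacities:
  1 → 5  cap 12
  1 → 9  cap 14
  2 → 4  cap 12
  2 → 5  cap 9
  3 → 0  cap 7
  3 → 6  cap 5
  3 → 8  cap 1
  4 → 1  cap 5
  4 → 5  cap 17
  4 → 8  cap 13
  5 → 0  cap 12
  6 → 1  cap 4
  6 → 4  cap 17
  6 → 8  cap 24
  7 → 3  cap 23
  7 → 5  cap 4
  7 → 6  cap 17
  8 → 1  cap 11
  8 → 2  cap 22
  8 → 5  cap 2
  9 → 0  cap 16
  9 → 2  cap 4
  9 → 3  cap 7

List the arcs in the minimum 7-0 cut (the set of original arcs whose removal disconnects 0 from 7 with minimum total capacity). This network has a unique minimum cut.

augment #1: 7→3→0 push 7
augment #2: 7→5→0 push 4
augment #3: 7→3→8→5→0 push 1
augment #4: 7→6→1→5→0 push 4
augment #5: 7→6→4→5→0 push 3
augment #6: 7→6→4→1→9→0 push 5
augment #7: 7→6→8→1→9→0 push 5
augment #8: 7→3→6→8→1→9→0 push 4
max flow = 33; residual-reachable set from 7 gives S-side
cut edges (S→T): {(1,9), (3,0), (5,0)} total cap 33

Min-cut arcs: {(1,9), (3,0), (5,0)} (total capacity 33)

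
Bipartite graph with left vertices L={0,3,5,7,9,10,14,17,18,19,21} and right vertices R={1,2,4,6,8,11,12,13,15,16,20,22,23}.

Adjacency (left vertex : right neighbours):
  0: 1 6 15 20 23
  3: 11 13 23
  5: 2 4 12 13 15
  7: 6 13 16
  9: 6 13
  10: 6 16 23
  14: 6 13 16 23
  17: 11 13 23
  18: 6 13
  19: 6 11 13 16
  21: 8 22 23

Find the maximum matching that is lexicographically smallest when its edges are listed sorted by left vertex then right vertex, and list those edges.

|M| = 8 (so the lex-smallest maximum matching has 8 edges)
process left vertices in ascending order; for each, take the smallest-labelled available neighbour that still permits 8 edges overall, or leave it unmatched if none does
lex-smallest matching: {0-1, 3-11, 5-2, 7-6, 9-13, 10-16, 14-23, 21-8}

Lex-smallest maximum matching: {(0,1), (3,11), (5,2), (7,6), (9,13), (10,16), (14,23), (21,8)}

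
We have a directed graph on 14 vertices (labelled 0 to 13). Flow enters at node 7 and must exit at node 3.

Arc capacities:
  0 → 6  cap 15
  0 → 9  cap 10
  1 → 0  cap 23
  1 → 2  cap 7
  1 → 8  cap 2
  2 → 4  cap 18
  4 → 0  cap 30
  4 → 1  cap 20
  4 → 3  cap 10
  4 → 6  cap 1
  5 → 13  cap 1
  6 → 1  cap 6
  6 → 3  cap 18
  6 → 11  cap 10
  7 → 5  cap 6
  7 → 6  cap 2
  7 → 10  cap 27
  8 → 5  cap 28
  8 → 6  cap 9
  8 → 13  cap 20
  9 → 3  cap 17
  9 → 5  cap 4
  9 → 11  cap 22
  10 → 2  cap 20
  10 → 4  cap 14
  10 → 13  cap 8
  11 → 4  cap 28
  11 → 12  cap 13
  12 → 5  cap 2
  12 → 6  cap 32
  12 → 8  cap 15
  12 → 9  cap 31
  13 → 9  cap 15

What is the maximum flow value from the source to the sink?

Maximum flow value: 30

augment #1: 7→6→3 bottleneck 2, total now 2
augment #2: 7→10→4→3 bottleneck 10, total now 12
augment #3: 7→5→13→9→3 bottleneck 1, total now 13
augment #4: 7→10→4→6→3 bottleneck 1, total now 14
augment #5: 7→10→13→9→3 bottleneck 8, total now 22
augment #6: 7→10→4→0→6→3 bottleneck 3, total now 25
augment #7: 7→10→2→4→0→6→3 bottleneck 5, total now 30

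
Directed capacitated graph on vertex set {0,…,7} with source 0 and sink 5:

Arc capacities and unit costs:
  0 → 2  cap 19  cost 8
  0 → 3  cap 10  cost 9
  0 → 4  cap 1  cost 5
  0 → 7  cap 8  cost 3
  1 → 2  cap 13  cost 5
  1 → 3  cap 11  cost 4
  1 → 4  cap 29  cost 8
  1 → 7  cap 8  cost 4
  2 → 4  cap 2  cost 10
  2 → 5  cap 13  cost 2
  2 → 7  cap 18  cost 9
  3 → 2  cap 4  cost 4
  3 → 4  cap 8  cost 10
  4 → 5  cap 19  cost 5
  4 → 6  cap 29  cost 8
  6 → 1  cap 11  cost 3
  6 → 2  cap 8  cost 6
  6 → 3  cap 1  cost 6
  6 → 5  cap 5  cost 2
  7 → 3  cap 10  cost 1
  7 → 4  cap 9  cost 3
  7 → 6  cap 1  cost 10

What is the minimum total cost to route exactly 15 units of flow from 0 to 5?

shortest-cost path #1: 0→2→5 push 13 @ unit cost 10 (adds 130)
shortest-cost path #2: 0→4→5 push 1 @ unit cost 10 (adds 10)
shortest-cost path #3: 0→7→4→5 push 1 @ unit cost 11 (adds 11)
total cost = 151

Minimum cost for 15 units: 151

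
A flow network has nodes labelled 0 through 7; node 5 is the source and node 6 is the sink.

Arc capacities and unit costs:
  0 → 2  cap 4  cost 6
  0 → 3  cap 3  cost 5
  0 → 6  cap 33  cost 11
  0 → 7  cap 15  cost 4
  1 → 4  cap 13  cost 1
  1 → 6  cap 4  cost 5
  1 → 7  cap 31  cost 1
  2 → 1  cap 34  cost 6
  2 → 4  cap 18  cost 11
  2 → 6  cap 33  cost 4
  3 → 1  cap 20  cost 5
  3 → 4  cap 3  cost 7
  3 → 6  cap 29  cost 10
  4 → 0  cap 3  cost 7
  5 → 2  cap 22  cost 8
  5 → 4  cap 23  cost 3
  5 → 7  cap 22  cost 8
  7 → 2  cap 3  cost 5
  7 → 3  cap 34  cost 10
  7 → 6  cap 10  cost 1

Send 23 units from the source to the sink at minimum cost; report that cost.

Minimum cost for 23 units: 246

shortest-cost path #1: 5→7→6 push 10 @ unit cost 9 (adds 90)
shortest-cost path #2: 5→2→6 push 13 @ unit cost 12 (adds 156)
total cost = 246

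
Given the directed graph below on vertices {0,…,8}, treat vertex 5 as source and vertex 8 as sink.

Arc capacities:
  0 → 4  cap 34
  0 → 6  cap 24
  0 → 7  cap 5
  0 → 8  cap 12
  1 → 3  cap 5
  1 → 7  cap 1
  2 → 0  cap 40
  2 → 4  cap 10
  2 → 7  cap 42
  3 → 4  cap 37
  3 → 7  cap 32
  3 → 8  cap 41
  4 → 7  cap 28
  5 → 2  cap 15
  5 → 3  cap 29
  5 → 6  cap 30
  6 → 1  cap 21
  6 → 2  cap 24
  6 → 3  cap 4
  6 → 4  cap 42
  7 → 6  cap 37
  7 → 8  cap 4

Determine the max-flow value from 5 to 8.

augment #1: 5→3→8 bottleneck 29, total now 29
augment #2: 5→2→0→8 bottleneck 12, total now 41
augment #3: 5→2→7→8 bottleneck 3, total now 44
augment #4: 5→6→3→8 bottleneck 4, total now 48
augment #5: 5→6→1→3→8 bottleneck 5, total now 53
augment #6: 5→6→1→7→8 bottleneck 1, total now 54

Maximum flow value: 54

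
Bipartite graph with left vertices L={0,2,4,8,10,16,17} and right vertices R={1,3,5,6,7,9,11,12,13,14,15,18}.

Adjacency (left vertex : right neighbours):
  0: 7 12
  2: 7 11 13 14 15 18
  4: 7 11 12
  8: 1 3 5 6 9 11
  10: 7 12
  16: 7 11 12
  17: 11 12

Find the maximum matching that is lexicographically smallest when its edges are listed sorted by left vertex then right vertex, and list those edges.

Lex-smallest maximum matching: {(0,7), (2,13), (4,11), (8,1), (10,12)}

|M| = 5 (so the lex-smallest maximum matching has 5 edges)
process left vertices in ascending order; for each, take the smallest-labelled available neighbour that still permits 5 edges overall, or leave it unmatched if none does
lex-smallest matching: {0-7, 2-13, 4-11, 8-1, 10-12}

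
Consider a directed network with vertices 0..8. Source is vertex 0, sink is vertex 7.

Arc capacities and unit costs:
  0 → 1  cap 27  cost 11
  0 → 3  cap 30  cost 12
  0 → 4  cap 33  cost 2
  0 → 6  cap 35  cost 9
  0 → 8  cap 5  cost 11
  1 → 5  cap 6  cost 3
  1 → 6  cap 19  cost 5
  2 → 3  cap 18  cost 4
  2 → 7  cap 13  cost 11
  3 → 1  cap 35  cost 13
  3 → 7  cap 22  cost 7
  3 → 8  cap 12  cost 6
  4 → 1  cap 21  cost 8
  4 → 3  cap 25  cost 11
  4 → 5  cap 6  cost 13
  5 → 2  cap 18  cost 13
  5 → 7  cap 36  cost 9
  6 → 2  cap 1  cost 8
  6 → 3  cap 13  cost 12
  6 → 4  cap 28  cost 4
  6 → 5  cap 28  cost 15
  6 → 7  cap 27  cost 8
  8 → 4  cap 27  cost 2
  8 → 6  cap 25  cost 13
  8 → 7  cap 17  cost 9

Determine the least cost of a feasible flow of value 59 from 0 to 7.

Minimum cost for 59 units: 1087

shortest-cost path #1: 0→6→7 push 27 @ unit cost 17 (adds 459)
shortest-cost path #2: 0→3→7 push 22 @ unit cost 19 (adds 418)
shortest-cost path #3: 0→8→7 push 5 @ unit cost 20 (adds 100)
shortest-cost path #4: 0→4→1→5→7 push 5 @ unit cost 22 (adds 110)
total cost = 1087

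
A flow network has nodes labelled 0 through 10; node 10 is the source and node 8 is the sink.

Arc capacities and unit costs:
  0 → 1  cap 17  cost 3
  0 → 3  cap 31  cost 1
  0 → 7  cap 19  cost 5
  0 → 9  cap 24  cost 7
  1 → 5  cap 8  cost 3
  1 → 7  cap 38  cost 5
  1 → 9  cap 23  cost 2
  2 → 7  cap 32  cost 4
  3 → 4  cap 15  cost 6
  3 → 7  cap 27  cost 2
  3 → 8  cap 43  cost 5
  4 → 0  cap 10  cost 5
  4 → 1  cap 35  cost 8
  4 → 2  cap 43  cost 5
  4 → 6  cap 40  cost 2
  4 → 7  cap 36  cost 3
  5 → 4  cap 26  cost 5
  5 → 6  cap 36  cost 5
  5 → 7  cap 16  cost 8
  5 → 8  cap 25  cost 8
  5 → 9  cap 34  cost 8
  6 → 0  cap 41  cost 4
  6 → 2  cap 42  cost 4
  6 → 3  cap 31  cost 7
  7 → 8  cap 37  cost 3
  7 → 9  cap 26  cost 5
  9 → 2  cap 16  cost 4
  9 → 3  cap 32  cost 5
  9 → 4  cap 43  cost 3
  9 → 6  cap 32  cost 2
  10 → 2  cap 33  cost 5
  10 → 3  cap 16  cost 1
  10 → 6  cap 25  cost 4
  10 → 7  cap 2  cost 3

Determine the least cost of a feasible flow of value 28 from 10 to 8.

Minimum cost for 28 units: 228

shortest-cost path #1: 10→3→8 push 16 @ unit cost 6 (adds 96)
shortest-cost path #2: 10→7→8 push 2 @ unit cost 6 (adds 12)
shortest-cost path #3: 10→2→7→8 push 10 @ unit cost 12 (adds 120)
total cost = 228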